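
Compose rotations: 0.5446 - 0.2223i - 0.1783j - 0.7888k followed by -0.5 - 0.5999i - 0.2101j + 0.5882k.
0.0209 + 0.055i - 0.6292j + 0.775k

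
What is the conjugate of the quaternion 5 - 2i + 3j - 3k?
5 + 2i - 3j + 3k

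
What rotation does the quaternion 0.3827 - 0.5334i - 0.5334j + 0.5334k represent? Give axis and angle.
axis = (-√3/3, -√3/3, √3/3), θ = 3π/4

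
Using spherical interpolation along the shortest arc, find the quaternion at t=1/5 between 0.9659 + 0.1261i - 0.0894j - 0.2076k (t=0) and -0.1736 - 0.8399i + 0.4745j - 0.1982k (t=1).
0.9094 + 0.336i - 0.206j - 0.1328k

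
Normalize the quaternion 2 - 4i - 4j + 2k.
0.3162 - 0.6325i - 0.6325j + 0.3162k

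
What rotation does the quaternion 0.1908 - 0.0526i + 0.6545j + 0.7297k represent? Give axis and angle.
axis = (-0.0536, 0.6667, 0.7434), θ = 158°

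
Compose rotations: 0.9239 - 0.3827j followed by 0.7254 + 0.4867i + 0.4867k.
0.6702 + 0.6359i - 0.2776j + 0.2634k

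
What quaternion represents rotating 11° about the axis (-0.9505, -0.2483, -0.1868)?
0.9954 - 0.0911i - 0.0238j - 0.0179k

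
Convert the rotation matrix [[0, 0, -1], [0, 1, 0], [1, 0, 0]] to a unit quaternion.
0.7071 - 0.7071j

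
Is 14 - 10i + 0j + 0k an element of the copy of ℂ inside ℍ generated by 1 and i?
Yes. The quaternion 14 - 10i has j- and k-coefficients y = z = 0, so it lies in the complex subalgebra spanned by 1 and i.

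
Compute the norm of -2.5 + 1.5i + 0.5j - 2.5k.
√15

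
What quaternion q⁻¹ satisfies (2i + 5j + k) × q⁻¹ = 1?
-0.0667i - 0.1667j - 0.0333k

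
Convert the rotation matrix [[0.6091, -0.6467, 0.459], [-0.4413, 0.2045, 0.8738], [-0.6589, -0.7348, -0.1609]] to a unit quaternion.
0.6428 - 0.6256i + 0.4348j + 0.0799k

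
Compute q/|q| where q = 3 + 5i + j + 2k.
0.4804 + 0.8006i + 0.1601j + 0.3203k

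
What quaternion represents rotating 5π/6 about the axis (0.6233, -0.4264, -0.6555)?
0.2588 + 0.6021i - 0.4119j - 0.6332k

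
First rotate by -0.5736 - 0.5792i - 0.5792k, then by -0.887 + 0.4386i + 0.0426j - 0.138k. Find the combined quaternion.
0.6829 + 0.2375i + 0.3095j + 0.6176k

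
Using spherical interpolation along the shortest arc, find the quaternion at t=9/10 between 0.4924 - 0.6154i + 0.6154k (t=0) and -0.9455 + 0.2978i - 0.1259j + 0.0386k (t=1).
0.9304 - 0.3458i + 0.1164j + 0.0348k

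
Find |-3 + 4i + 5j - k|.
√51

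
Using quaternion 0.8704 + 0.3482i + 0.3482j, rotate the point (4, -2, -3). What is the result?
(0.727, 1.273, -5.182)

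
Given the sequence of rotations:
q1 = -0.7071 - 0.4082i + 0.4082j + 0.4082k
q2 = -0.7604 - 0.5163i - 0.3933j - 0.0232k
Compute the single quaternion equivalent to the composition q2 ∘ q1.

q2 · q1 = 0.4969 + 0.5244i + 0.1879j - 0.6653k
0.4969 + 0.5244i + 0.1879j - 0.6653k


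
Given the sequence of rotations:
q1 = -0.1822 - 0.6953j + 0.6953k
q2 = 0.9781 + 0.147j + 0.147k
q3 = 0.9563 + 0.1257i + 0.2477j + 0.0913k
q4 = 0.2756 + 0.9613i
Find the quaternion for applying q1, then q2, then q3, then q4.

q2 · q1 = -0.1782 + 0.2044i - 0.7069j + 0.6533k
q3 · q2 · q1 = -0.0807 + 0.3994i - 0.7836j + 0.469k
q4 · q3 · q2 · q1 = -0.4062 + 0.0325i - 0.6668j - 0.624k
-0.4062 + 0.0325i - 0.6668j - 0.624k


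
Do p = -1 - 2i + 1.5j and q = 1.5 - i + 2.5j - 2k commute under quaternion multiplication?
No: pq = -7.25 - 5i - 4.25j - 1.5k ≠ -7.25 + i + 3.75j + 5.5k = qp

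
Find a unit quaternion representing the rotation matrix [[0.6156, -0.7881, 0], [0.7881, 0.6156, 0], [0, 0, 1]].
0.8988 + 0.4384k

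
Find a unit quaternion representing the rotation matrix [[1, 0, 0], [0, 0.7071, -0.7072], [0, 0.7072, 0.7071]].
0.9239 + 0.3827i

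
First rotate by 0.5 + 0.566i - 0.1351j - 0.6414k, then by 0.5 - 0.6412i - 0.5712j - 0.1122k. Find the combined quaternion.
0.4638 + 0.3136i - 0.8279j + 0.0331k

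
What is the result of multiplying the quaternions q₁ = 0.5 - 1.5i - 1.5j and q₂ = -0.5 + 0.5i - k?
0.5 + 2.5i - 0.75j + 0.25k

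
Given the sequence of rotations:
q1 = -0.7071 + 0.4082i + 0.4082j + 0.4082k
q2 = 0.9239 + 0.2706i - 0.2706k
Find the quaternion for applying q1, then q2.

q2 · q1 = -0.6533 + 0.2963i + 0.1562j + 0.6789k
-0.6533 + 0.2963i + 0.1562j + 0.6789k


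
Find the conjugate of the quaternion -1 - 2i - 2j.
-1 + 2i + 2j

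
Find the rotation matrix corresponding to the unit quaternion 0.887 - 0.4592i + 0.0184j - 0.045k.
[[0.9953, 0.0629, 0.074], [-0.0967, 0.5742, 0.813], [0.0087, -0.8163, 0.5776]]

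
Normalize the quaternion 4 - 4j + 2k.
0.6667 - 0.6667j + 0.3333k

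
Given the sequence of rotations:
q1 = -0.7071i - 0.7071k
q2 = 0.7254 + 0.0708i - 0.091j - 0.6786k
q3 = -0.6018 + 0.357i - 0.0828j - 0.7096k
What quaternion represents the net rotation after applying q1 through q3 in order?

q2 · q1 = -0.4298 - 0.4486i + 0.5299j - 0.5773k
q3 · q2 · q1 = 0.053 + 0.5403i + 0.2411j + 0.8044k
0.053 + 0.5403i + 0.2411j + 0.8044k


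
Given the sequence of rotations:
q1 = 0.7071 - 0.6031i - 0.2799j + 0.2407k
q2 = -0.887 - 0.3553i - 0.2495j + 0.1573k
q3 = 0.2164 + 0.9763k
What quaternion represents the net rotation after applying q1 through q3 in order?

q2 · q1 = -0.9492 + 0.2677i + 0.0625j - 0.1533k
q3 · q2 · q1 = -0.0557 - 0.0031i + 0.2749j - 0.9599k
-0.0557 - 0.0031i + 0.2749j - 0.9599k


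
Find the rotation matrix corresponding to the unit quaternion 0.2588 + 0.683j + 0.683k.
[[-0.866, -0.3535, 0.3535], [0.3535, 0.067, 0.933], [-0.3535, 0.933, 0.067]]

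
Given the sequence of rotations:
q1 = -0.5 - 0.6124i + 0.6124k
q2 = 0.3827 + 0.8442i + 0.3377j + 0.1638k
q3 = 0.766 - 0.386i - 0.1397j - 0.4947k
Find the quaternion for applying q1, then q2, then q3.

q2 · q1 = 0.2253 - 0.4497i - 0.7861j + 0.3593k
q3 · q2 · q1 = 0.0669 - 0.8705i - 0.2725j + 0.4044k
0.0669 - 0.8705i - 0.2725j + 0.4044k


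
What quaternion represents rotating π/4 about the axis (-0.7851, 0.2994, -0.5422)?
0.9239 - 0.3004i + 0.1146j - 0.2075k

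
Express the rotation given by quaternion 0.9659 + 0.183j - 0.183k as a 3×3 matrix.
[[0.866, 0.3535, 0.3535], [-0.3535, 0.933, -0.067], [-0.3535, -0.067, 0.933]]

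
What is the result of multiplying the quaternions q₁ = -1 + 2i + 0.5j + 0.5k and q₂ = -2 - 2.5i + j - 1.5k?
7.25 - 2.75i - 0.25j + 3.75k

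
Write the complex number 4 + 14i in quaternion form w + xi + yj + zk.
4 + 14i + 0j + 0k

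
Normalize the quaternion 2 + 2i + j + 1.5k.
0.5963 + 0.5963i + 0.2981j + 0.4472k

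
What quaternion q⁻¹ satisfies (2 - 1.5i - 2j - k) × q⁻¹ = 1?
0.1778 + 0.1333i + 0.1778j + 0.0889k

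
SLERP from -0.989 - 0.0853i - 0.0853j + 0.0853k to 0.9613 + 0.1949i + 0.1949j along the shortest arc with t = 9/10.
-0.9655 - 0.1842i - 0.1842j + 0.0086k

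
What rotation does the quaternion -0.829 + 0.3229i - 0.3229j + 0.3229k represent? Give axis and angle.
axis = (√3/3, -√3/3, √3/3), θ = 292°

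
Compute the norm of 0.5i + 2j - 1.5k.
2.55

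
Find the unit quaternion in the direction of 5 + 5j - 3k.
0.6509 + 0.6509j - 0.3906k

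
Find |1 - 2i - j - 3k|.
√15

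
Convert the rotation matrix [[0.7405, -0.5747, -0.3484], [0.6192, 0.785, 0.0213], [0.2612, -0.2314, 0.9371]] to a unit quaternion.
0.9304 - 0.0679i - 0.1638j + 0.3208k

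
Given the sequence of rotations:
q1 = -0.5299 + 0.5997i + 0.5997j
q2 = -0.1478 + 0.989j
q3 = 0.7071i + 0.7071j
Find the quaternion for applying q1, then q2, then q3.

q2 · q1 = -0.5148 - 0.0886i - 0.6127j - 0.5931k
q3 · q2 · q1 = 0.4959 - 0.7834i + 0.0554j - 0.3706k
0.4959 - 0.7834i + 0.0554j - 0.3706k


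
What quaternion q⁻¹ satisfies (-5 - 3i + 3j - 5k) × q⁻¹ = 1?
-0.0735 + 0.0441i - 0.0441j + 0.0735k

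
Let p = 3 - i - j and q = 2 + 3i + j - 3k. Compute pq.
10 + 10i - 2j - 7k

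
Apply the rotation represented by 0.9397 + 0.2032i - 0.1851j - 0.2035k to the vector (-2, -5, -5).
(-1.081, -1.725, -7.061)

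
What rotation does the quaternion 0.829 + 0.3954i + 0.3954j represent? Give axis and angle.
axis = (√2/2, √2/2, 0), θ = 68°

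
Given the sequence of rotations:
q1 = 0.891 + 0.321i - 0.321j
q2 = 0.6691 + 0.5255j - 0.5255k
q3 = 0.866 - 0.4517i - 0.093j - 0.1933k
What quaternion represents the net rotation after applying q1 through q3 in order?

q2 · q1 = 0.7649 + 0.0461i + 0.0848j - 0.6369k
q3 · q2 · q1 = 0.568 - 0.23i - 0.2943j - 0.7334k
0.568 - 0.23i - 0.2943j - 0.7334k


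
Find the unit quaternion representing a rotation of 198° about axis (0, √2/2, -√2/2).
-0.1564 + 0.6984j - 0.6984k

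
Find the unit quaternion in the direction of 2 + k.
0.8944 + 0.4472k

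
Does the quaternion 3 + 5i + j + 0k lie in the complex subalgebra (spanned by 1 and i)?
No. The quaternion 3 + 5i + j has j-coefficient y = 1 and k-coefficient z = 0, not both zero, so it does not lie in the complex subalgebra spanned by 1 and i.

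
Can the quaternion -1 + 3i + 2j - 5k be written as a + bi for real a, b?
No. The quaternion -1 + 3i + 2j - 5k has j-coefficient y = 2 and k-coefficient z = -5, not both zero, so it does not lie in the complex subalgebra spanned by 1 and i.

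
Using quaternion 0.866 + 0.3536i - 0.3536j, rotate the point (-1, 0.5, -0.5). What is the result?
(-0.569, 0.931, -0.556)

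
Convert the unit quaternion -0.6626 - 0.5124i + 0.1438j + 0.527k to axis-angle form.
axis = (-0.6841, 0.192, 0.7036), θ = 263°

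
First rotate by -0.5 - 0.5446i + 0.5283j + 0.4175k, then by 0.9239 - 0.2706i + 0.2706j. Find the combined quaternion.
-0.7523 - 0.2549i + 0.4658j + 0.3901k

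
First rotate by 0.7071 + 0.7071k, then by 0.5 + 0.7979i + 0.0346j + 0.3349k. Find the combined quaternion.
0.1167 + 0.5887i - 0.5397j + 0.5904k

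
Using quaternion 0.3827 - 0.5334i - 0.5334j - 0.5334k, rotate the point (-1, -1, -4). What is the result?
(-1.482, -3.932, -0.586)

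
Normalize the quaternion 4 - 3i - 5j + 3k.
0.5208 - 0.3906i - 0.6509j + 0.3906k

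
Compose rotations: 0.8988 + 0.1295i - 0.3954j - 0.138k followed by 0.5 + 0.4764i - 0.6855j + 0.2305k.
0.1485 + 0.6787i - 0.7182j + 0.0386k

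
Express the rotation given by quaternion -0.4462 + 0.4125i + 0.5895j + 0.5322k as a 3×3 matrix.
[[-0.2615, 0.9613, -0.087], [0.0114, 0.0932, 0.9956], [0.9651, 0.2593, -0.0353]]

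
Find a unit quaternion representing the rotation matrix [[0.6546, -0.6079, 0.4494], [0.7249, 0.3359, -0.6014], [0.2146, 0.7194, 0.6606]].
0.8141 + 0.4056i + 0.0721j + 0.4093k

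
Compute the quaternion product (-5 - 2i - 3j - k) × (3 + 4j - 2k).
-5 + 4i - 33j - k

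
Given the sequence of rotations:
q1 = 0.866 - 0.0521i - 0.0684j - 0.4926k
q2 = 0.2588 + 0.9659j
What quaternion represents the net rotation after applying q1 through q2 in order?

q2 · q1 = 0.2902 - 0.4893i + 0.8188j - 0.0772k
0.2902 - 0.4893i + 0.8188j - 0.0772k


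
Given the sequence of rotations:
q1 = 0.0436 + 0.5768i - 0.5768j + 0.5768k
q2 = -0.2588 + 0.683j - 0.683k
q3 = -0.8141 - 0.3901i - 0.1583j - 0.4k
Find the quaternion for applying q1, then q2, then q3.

q2 · q1 = 0.7766 - 0.1493i - 0.2149j - 0.573k
q3 · q2 · q1 = -0.9537 - 0.1767i - 0.1118j + 0.216k
-0.9537 - 0.1767i - 0.1118j + 0.216k


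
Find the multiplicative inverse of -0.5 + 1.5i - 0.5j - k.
-0.1333 - 0.4i + 0.1333j + 0.2667k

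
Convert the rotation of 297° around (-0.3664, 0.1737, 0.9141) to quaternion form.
-0.8526 - 0.1914i + 0.0908j + 0.4776k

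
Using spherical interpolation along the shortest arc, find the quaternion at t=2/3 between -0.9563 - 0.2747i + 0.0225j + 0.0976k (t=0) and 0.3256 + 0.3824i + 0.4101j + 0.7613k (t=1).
-0.6574 - 0.413i - 0.3087j - 0.5495k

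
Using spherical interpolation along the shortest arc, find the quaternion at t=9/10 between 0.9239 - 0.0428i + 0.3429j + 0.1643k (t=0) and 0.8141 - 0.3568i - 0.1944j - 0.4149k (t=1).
0.8576 - 0.3345i - 0.1404j - 0.3645k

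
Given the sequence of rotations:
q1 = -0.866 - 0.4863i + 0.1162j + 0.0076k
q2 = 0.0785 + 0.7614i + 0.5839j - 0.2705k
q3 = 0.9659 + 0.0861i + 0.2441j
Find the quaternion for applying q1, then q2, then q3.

q2 · q1 = 0.2365 - 0.6617i - 0.3708j + 0.6073k
q3 · q2 · q1 = 0.3759 - 0.4705i - 0.3527j + 0.7162k
0.3759 - 0.4705i - 0.3527j + 0.7162k


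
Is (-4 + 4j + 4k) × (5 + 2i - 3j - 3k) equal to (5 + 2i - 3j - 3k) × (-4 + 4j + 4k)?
No: pq = 4 - 8i + 40j + 24k ≠ 4 - 8i + 24j + 40k = qp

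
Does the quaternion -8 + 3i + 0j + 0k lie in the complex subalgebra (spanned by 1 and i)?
Yes. The quaternion -8 + 3i has j- and k-coefficients y = z = 0, so it lies in the complex subalgebra spanned by 1 and i.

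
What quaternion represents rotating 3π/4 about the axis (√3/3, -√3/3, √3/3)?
0.3827 + 0.5334i - 0.5334j + 0.5334k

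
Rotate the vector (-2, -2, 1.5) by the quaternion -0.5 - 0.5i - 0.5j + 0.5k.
(-2, -1.5, 2)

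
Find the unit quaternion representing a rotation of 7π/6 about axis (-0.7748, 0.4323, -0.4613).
-0.2588 - 0.7484i + 0.4176j - 0.4456k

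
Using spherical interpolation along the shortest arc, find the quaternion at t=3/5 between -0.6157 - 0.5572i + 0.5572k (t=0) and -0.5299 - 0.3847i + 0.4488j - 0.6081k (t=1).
-0.7228 - 0.5833i + 0.3352j - 0.1583k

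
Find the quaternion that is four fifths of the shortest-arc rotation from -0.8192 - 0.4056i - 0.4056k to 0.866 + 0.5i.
-0.8689 - 0.4878i - 0.0835k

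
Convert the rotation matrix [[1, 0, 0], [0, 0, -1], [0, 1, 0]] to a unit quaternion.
0.7071 + 0.7071i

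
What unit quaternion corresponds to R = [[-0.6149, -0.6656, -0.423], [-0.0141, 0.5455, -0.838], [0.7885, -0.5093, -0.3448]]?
-0.3827 - 0.2147i + 0.7914j - 0.4256k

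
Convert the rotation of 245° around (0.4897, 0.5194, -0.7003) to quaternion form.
-0.5373 + 0.413i + 0.4381j - 0.5906k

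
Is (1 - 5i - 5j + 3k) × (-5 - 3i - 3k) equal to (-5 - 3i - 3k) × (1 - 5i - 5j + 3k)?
No: pq = -11 + 37i + j - 33k ≠ -11 + 7i + 49j - 3k = qp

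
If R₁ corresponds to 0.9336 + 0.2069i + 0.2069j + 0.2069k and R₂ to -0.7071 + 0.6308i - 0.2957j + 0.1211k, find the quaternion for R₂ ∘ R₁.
-0.7545 + 0.3564i - 0.5278j + 0.1585k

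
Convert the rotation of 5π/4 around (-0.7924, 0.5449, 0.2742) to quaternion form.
-0.3827 - 0.7321i + 0.5034j + 0.2533k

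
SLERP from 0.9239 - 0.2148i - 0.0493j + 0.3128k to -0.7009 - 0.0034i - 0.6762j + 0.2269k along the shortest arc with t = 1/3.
0.9509 - 0.1564i + 0.2265j + 0.1416k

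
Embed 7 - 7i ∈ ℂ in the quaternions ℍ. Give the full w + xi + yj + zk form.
7 - 7i + 0j + 0k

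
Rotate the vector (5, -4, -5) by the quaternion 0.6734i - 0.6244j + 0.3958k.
(0.233, -0.852, 8.076)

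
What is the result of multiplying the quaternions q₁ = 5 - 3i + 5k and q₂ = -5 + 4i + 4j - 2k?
-3 + 15i + 34j - 47k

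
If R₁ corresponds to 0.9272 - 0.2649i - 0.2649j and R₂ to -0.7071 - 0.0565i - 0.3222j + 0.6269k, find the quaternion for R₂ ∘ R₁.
-0.7559 + 0.301i - 0.2775j + 0.5109k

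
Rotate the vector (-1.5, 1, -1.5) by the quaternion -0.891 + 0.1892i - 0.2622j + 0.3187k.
(-1.402, 1.471, -1.171)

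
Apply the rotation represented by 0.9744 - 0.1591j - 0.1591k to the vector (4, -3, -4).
(3.905, -4.291, -2.709)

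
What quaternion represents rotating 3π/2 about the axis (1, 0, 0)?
-0.7071 + 0.7071i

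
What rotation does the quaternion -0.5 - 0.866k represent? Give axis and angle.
axis = (0, 0, -1), θ = 4π/3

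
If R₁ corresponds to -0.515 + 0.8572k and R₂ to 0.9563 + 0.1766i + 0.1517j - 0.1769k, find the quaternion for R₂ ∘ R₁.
-0.3409 + 0.0391i - 0.2295j + 0.9108k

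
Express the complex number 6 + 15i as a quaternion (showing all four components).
6 + 15i + 0j + 0k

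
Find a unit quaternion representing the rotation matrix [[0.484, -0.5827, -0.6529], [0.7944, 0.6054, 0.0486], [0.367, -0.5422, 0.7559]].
0.8434 - 0.1751i - 0.3023j + 0.4082k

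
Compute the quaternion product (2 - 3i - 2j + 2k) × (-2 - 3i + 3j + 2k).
-11 - 10i + 10j - 15k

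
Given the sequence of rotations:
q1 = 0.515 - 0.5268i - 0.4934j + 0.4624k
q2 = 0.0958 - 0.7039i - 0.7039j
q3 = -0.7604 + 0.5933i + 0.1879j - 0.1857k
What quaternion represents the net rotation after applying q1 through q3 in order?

q2 · q1 = -0.6688 - 0.7385i - 0.0843j + 0.0208k
q3 · q2 · q1 = 0.9664 + 0.153i + 0.0632j + 0.1971k
0.9664 + 0.153i + 0.0632j + 0.1971k


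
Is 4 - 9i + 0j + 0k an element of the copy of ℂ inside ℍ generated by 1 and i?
Yes. The quaternion 4 - 9i has j- and k-coefficients y = z = 0, so it lies in the complex subalgebra spanned by 1 and i.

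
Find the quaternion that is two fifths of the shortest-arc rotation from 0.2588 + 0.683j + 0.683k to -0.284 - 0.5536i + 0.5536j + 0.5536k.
0.0421 - 0.2439i + 0.6851j + 0.6851k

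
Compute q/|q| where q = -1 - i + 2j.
-0.4082 - 0.4082i + 0.8165j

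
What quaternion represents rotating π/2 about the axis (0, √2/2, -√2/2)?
0.7071 + 0.5j - 0.5k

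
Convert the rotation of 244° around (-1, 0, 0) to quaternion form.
-0.5299 - 0.848i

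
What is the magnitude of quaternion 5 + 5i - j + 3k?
√60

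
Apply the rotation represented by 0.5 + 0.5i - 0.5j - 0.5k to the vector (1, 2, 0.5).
(-0.5, -1, 2)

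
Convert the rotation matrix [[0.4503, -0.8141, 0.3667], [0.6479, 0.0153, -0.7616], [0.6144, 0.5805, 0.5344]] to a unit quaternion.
0.7071 + 0.4745i - 0.0876j + 0.5169k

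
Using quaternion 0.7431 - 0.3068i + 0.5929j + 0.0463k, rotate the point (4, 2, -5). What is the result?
(-3.958, -2.119, -4.984)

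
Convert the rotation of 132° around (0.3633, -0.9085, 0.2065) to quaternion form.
0.4067 + 0.3319i - 0.83j + 0.1886k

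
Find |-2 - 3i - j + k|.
√15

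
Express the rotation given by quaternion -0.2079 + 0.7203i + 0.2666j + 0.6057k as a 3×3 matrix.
[[0.1241, 0.6359, 0.7617], [0.1322, -0.7714, 0.6225], [0.9834, 0.0235, -0.1798]]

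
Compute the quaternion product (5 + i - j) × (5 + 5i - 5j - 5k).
15 + 35i - 25j - 25k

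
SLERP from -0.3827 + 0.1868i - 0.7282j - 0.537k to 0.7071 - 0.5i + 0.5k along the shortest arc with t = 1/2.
-0.6031 + 0.3801i - 0.403j - 0.5739k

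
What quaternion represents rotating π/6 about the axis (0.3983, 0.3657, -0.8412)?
0.9659 + 0.1031i + 0.0947j - 0.2177k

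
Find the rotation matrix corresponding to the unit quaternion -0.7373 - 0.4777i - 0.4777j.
[[0.5436, 0.4564, 0.7044], [0.4564, 0.5436, -0.7044], [-0.7044, 0.7044, 0.0872]]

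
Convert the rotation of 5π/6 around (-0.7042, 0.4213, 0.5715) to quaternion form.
0.2588 - 0.6802i + 0.4069j + 0.552k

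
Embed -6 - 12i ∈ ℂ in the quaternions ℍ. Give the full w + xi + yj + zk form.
-6 - 12i + 0j + 0k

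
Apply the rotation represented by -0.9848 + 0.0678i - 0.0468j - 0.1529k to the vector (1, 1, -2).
(0.498, 0.943, -2.205)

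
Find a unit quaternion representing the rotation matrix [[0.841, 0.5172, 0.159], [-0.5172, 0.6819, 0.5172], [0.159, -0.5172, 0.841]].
0.917 - 0.282i - 0.282k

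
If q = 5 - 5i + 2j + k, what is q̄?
5 + 5i - 2j - k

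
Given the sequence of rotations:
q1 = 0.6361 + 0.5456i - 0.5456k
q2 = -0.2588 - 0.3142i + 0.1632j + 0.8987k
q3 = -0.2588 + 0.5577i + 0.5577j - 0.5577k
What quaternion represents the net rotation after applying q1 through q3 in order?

q2 · q1 = 0.4971 - 0.4301i + 0.4227j + 0.6238k
q3 · q2 · q1 = 0.2234 + 0.9722i + 0.0598j + 0.0369k
0.2234 + 0.9722i + 0.0598j + 0.0369k


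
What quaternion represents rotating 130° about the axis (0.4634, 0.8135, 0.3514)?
0.4226 + 0.42i + 0.7373j + 0.3185k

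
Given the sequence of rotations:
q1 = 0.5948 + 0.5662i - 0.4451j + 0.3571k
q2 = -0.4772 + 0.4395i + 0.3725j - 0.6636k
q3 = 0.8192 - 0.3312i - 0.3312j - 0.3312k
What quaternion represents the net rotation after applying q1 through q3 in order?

q2 · q1 = -0.1299 - 0.1711i - 0.0987j - 0.9716k
q3 · q2 · q1 = -0.5176 + 0.192i - 0.303j - 0.7769k
-0.5176 + 0.192i - 0.303j - 0.7769k


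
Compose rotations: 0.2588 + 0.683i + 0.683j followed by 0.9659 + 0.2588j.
0.0732 + 0.6597i + 0.7267j - 0.1768k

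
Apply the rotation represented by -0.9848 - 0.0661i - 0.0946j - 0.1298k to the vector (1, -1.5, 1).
(1.517, -1.274, 0.572)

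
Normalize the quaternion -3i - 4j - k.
-0.5883i - 0.7845j - 0.1961k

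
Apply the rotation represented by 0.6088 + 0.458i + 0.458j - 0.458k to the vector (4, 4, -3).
(4.138, 3.023, -3.839)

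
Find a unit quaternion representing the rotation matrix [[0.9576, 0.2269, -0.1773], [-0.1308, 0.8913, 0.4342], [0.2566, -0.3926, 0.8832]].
0.9659 - 0.214i - 0.1123j - 0.0926k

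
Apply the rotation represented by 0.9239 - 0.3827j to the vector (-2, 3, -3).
(0.707, 3, -3.536)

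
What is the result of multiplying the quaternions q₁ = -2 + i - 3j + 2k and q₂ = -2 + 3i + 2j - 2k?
11 - 6i + 10j + 11k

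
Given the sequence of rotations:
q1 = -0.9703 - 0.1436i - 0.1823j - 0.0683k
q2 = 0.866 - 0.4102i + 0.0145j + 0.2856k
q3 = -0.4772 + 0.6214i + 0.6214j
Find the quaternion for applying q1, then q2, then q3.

q2 · q1 = -0.877 + 0.3247i - 0.241j - 0.2594k
q3 · q2 · q1 = 0.3665 - 0.8611i - 0.2688j - 0.2277k
0.3665 - 0.8611i - 0.2688j - 0.2277k


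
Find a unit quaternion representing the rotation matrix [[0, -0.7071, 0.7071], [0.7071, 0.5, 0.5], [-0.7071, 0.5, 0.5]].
0.7071 + 0.5j + 0.5k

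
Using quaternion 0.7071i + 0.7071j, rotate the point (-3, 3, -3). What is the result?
(3, -3, 3)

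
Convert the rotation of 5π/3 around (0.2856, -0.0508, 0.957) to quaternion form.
-0.866 + 0.1428i - 0.0254j + 0.4785k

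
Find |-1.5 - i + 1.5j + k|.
2.55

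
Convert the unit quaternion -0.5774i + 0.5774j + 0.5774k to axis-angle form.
axis = (-√3/3, √3/3, √3/3), θ = π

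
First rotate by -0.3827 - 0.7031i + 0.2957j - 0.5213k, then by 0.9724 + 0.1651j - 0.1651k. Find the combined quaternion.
-0.507 - 0.7209i + 0.3404j - 0.3276k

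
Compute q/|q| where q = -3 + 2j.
-0.8321 + 0.5547j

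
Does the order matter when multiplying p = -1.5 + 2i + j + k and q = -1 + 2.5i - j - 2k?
Yes: pq = -0.5 - 6.75i + 7j - 2.5k ≠ -0.5 - 4.75i - 6j + 6.5k = qp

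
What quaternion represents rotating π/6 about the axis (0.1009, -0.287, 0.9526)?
0.9659 + 0.0261i - 0.0743j + 0.2466k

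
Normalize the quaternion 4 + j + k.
0.9428 + 0.2357j + 0.2357k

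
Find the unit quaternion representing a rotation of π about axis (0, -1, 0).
-j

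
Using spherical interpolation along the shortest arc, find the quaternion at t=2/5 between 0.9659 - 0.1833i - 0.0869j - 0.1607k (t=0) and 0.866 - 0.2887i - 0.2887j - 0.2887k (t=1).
0.9347 - 0.2277i - 0.1693j - 0.214k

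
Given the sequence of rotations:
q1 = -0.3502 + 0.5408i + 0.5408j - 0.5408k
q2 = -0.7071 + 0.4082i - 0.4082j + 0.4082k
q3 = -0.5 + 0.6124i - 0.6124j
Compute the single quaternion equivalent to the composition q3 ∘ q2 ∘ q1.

q2 · q1 = 0.4684 - 0.5254i + 0.2021j + 0.681k
q3 · q2 · q1 = 0.2113 + 0.1325i - 0.8049j - 0.5385k
0.2113 + 0.1325i - 0.8049j - 0.5385k


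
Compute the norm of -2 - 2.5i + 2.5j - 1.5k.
4.33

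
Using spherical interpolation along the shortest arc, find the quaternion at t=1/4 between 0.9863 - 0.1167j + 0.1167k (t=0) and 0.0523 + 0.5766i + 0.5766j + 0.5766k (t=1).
0.9165 + 0.214i + 0.1079j + 0.3202k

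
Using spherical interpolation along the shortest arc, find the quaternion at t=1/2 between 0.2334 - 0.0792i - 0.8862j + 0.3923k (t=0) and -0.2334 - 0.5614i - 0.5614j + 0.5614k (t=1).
-0.3466i - 0.7833j + 0.516k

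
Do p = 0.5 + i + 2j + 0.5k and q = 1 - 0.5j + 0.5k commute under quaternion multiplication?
No: pq = 1.25 + 2.25i + 1.25j + 0.25k ≠ 1.25 - 0.25i + 2.25j + 1.25k = qp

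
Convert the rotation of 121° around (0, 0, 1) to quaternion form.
0.4924 + 0.8704k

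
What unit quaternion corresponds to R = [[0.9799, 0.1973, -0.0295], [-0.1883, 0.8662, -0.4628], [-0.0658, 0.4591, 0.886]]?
0.9659 + 0.2386i + 0.0094j - 0.0998k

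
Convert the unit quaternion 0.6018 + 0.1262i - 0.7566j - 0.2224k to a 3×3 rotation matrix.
[[-0.2438, 0.0767, -0.9668], [-0.4586, 0.8692, 0.1846], [0.8545, 0.4884, -0.1767]]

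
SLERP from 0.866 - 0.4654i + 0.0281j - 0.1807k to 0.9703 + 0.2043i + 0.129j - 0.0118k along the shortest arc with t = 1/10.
0.8987 - 0.4038i + 0.0398j - 0.1667k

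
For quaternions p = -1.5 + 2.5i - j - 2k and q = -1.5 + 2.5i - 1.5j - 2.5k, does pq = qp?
No: pq = -10.5 - 8i + 5j + 5.5k ≠ -10.5 - 7i + 2.5j + 8k = qp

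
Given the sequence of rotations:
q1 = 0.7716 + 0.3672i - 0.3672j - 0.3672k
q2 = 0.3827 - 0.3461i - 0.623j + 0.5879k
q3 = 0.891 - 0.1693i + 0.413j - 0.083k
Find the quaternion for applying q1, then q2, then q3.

q2 · q1 = 0.4095 + 0.3181i - 0.5324j + 0.6689k
q3 · q2 · q1 = 0.6941 + 0.4462i - 0.2184j + 0.5208k
0.6941 + 0.4462i - 0.2184j + 0.5208k


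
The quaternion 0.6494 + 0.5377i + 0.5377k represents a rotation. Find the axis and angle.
axis = (√2/2, 0, √2/2), θ = 99°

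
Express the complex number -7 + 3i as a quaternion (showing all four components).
-7 + 3i + 0j + 0k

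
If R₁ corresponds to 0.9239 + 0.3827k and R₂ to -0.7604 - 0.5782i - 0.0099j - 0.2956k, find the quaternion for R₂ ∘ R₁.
-0.5894 - 0.538i + 0.2121j - 0.5641k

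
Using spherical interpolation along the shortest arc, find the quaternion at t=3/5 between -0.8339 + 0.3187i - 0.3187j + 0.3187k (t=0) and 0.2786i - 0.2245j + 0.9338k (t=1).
-0.3979 + 0.3435i - 0.3063j + 0.7937k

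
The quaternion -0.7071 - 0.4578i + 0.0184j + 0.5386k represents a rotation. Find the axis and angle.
axis = (-0.6474, 0.026, 0.7617), θ = 3π/2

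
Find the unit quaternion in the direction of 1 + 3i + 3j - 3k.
0.189 + 0.5669i + 0.5669j - 0.5669k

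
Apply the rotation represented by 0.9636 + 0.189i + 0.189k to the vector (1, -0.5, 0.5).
(1.146, -0.246, 0.354)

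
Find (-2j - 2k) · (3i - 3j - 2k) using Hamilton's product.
-10 - 2i - 6j + 6k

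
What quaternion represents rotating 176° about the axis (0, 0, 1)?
0.0349 + 0.9994k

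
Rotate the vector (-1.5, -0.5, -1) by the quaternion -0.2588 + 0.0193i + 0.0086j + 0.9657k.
(1.015, 1.156, -1.065)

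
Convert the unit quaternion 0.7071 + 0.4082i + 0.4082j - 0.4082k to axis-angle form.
axis = (√3/3, √3/3, -√3/3), θ = π/2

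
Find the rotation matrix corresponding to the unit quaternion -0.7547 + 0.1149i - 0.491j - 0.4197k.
[[0.1655, -0.7463, 0.6447], [0.5207, 0.6213, 0.5856], [-0.8376, 0.2387, 0.4914]]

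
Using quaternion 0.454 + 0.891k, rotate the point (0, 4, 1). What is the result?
(-3.236, -2.351, 1)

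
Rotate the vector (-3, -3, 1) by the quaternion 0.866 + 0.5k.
(1.098, -4.098, 1)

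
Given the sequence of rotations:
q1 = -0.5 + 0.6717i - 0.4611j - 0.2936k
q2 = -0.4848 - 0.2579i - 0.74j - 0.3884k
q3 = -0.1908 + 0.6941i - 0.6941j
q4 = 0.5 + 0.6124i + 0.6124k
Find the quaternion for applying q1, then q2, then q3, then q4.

q2 · q1 = -0.0396 - 0.1585i + 0.2569j + 0.9525k
q3 · q2 · q1 = 0.2959 - 0.6584i - 0.6827j - 0.1134k
q4 · q3 · q2 · q1 = 0.6206 + 0.2701i - 0.6751j - 0.2936k
0.6206 + 0.2701i - 0.6751j - 0.2936k


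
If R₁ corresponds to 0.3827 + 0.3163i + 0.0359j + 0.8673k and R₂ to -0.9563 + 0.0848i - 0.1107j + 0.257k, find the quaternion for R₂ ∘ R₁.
-0.6117 - 0.3753i - 0.069j - 0.693k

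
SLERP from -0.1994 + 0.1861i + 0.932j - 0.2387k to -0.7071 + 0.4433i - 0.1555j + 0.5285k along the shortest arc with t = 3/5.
0.4463 - 0.2448i + 0.6572j - 0.5558k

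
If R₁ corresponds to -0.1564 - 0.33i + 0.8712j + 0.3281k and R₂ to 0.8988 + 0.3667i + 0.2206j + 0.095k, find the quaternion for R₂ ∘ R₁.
-0.2429 - 0.3643i + 0.5969j + 0.6723k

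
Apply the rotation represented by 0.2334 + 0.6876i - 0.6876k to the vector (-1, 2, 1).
(-0.358, -1.782, 1.642)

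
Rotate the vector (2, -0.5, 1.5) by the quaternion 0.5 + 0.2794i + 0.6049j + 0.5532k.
(0.791, 2.251, -0.898)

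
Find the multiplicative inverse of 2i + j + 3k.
-0.1429i - 0.0714j - 0.2143k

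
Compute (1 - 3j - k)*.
1 + 3j + k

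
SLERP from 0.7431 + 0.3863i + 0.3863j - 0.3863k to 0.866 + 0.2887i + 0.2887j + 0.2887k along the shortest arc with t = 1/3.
0.8319 + 0.3743i + 0.3743j - 0.1664k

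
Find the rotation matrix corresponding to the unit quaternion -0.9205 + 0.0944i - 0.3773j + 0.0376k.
[[0.7125, -0.002, 0.7017], [-0.1405, 0.9793, 0.1454], [-0.6875, -0.2022, 0.6975]]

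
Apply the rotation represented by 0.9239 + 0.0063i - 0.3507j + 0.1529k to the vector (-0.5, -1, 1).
(-0.713, -1.211, 0.525)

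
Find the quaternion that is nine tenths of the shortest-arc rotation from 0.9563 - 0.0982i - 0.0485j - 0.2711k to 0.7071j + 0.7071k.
0.1314 - 0.0135i - 0.6854j - 0.716k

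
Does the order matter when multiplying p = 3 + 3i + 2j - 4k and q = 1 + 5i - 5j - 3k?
Yes: pq = -14 - 8i - 24j - 38k ≠ -14 + 44i - 2j + 12k = qp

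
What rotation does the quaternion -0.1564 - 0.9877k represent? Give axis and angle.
axis = (0, 0, -1), θ = 198°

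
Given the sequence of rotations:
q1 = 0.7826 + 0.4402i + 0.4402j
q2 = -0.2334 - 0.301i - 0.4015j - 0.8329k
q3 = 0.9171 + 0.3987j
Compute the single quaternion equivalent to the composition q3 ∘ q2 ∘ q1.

q2 · q1 = 0.1266 + 0.0283i - 0.7836j - 0.6076k
q3 · q2 · q1 = 0.4285 - 0.2163i - 0.6682j - 0.5685k
0.4285 - 0.2163i - 0.6682j - 0.5685k


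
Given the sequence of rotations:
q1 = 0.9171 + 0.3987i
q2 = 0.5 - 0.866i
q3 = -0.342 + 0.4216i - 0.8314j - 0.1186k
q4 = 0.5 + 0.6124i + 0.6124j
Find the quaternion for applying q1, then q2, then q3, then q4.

q2 · q1 = 0.8038 - 0.5949i
q3 · q2 · q1 = -0.0241 + 0.5423i - 0.5977j - 0.5899k
q4 · q3 · q2 · q1 = 0.0219 - 0.1049i + 0.0476j - 0.9931k
0.0219 - 0.1049i + 0.0476j - 0.9931k


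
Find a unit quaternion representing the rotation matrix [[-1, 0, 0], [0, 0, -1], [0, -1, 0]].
-0.7071j + 0.7071k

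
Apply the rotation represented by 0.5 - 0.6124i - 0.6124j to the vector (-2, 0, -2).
(0.725, -2.725, -0.225)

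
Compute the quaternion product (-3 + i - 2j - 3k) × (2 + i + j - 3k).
-14 + 8i - 7j + 6k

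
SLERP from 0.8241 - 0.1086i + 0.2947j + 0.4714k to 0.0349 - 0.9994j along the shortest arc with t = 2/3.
0.3318 - 0.0474i + 0.9195j + 0.2056k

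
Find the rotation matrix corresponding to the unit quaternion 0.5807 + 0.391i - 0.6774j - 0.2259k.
[[-0.0198, -0.2674, -0.9634], [-0.7921, 0.5922, -0.1481], [0.6101, 0.7602, -0.2235]]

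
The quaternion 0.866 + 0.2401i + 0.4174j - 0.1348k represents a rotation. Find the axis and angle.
axis = (0.4802, 0.8347, -0.2696), θ = π/3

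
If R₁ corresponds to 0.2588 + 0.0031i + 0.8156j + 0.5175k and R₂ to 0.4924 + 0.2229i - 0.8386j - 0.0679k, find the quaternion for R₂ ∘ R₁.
0.8458 - 0.3194i + 0.069j + 0.4216k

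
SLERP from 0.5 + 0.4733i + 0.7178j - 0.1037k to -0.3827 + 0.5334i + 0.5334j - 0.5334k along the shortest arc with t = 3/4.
-0.163 + 0.5771i + 0.6502j - 0.4666k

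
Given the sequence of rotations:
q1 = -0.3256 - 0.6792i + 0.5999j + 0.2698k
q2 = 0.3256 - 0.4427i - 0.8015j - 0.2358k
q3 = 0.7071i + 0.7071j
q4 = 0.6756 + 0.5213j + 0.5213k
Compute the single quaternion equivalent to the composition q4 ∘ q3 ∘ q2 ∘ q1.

q2 · q1 = 0.1377 - 0.1518i + 0.7359j - 0.6453k
q3 · q2 · q1 = -0.413 - 0.3589i + 0.5537j + 0.6277k
q4 · q3 · q2 · q1 = -0.8949 - 0.2039i - 0.0283j + 0.3959k
-0.8949 - 0.2039i - 0.0283j + 0.3959k


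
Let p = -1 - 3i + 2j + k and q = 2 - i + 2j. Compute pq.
-9 - 7i + j - 2k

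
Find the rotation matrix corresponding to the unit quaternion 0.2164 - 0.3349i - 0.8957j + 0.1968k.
[[-0.682, 0.5148, -0.5195], [0.6851, 0.6982, -0.2076], [0.2558, -0.4975, -0.8289]]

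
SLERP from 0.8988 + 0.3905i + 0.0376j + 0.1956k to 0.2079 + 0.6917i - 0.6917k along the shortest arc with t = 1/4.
0.8295 + 0.5546i + 0.0319j - 0.0575k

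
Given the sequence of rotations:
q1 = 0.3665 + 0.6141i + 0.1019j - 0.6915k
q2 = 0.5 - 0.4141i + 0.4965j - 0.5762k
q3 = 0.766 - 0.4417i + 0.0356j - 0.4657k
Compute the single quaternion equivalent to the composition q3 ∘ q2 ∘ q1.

q2 · q1 = -0.0115 - 0.1293i - 0.4073j - 0.904k
q3 · q2 · q1 = -0.4724 - 0.3158i - 0.6515j - 0.5026k
-0.4724 - 0.3158i - 0.6515j - 0.5026k


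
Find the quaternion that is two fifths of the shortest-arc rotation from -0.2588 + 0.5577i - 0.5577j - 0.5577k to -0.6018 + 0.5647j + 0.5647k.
0.1084 + 0.3814i - 0.6492j - 0.6492k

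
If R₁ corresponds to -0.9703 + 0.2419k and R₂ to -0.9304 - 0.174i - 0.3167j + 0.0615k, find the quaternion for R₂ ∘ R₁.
0.8879 + 0.0922i + 0.3494j - 0.2847k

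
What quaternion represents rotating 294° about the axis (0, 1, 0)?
-0.8387 + 0.5446j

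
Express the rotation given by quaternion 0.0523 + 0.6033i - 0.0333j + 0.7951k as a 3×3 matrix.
[[-0.2666, -0.1233, 0.9559], [0.043, -0.9923, -0.1161], [0.9629, 0.0102, 0.2698]]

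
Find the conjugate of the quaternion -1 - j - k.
-1 + j + k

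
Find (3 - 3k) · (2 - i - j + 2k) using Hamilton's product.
12 - 6i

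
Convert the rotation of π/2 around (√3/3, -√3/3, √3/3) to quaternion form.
0.7071 + 0.4082i - 0.4082j + 0.4082k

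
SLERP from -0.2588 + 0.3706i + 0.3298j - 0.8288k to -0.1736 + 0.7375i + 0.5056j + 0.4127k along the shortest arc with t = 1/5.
-0.2872 + 0.5504i + 0.4469j - 0.6441k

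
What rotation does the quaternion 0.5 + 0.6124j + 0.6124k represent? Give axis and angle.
axis = (0, √2/2, √2/2), θ = 2π/3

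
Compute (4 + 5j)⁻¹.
0.0976 - 0.122j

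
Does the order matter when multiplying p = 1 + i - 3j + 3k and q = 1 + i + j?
Yes: pq = 3 - i + j + 7k ≠ 3 + 5i - 5j - k = qp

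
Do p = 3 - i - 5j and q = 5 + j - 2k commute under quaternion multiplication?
No: pq = 20 + 5i - 24j - 7k ≠ 20 - 15i - 20j - 5k = qp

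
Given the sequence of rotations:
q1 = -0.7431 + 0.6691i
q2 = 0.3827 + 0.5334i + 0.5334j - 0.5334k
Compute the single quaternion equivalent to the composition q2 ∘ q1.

q2 · q1 = -0.6413 - 0.1403i - 0.7533j + 0.0395k
-0.6413 - 0.1403i - 0.7533j + 0.0395k


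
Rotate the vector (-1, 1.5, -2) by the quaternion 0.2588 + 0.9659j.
(-0.134, 1.5, 2.232)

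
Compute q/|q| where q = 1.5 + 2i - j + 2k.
0.4472 + 0.5963i - 0.2981j + 0.5963k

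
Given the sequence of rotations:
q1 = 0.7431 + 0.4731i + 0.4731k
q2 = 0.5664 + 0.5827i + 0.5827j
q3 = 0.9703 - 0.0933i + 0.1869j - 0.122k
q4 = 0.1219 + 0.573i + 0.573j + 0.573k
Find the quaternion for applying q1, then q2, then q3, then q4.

q2 · q1 = 0.1452 + 0.9766i + 0.1573j - 0.0077k
q3 · q2 · q1 = 0.2017 + 0.9518i + 0.0599j - 0.2224k
q4 · q3 · q2 · q1 = -0.4277 + 0.0698i + 0.7957j - 0.4226k
-0.4277 + 0.0698i + 0.7957j - 0.4226k


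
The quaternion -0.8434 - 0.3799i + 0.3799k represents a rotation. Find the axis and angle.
axis = (-√2/2, 0, √2/2), θ = 295°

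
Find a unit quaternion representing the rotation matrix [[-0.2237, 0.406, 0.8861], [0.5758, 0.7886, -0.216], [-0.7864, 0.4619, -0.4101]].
0.5373 + 0.3154i + 0.7782j + 0.079k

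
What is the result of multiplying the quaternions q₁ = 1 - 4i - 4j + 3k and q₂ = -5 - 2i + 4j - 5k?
18 + 26i - 2j - 44k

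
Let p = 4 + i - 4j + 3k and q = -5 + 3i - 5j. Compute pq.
-43 + 22i + 9j - 8k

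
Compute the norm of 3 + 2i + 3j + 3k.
√31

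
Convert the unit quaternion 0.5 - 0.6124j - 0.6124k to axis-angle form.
axis = (0, -√2/2, -√2/2), θ = 2π/3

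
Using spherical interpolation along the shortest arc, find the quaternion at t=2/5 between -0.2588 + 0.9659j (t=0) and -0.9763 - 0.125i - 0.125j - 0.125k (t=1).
-0.7343 - 0.0686i + 0.6718j - 0.0686k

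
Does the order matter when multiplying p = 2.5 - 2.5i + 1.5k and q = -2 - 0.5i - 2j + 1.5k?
Yes: pq = -8.5 + 6.75i - 2j + 5.75k ≠ -8.5 + 0.75i - 8j - 4.25k = qp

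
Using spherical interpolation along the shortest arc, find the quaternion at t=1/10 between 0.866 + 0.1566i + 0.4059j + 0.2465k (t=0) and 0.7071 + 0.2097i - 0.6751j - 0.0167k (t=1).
0.9097 + 0.175i + 0.2974j + 0.231k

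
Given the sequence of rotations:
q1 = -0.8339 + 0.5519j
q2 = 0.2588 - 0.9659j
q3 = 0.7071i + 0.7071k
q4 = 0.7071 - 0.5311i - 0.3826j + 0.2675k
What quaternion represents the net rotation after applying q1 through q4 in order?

q2 · q1 = 0.3173 + 0.9483j
q3 · q2 · q1 = -0.4462i + 0.8949k
q4 · q3 · q2 · q1 = -0.4764 - 0.6579i + 0.3559j + 0.4621k
-0.4764 - 0.6579i + 0.3559j + 0.4621k


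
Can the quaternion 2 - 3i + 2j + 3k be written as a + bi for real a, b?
No. The quaternion 2 - 3i + 2j + 3k has j-coefficient y = 2 and k-coefficient z = 3, not both zero, so it does not lie in the complex subalgebra spanned by 1 and i.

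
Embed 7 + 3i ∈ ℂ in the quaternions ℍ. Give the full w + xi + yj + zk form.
7 + 3i + 0j + 0k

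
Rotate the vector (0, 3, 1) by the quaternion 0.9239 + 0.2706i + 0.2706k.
(-1.354, 1.621, 2.354)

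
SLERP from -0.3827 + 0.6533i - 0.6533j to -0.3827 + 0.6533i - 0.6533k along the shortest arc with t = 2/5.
-0.4295 + 0.7332i - 0.4344j - 0.2988k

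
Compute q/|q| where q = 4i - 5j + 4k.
0.5298i - 0.6623j + 0.5298k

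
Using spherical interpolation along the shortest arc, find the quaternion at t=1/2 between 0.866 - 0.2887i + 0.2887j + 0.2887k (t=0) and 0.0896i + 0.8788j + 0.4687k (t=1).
0.5245 - 0.1206i + 0.7071j + 0.4587k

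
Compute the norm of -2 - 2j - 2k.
√12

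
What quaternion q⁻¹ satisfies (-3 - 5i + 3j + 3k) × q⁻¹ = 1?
-0.0577 + 0.0962i - 0.0577j - 0.0577k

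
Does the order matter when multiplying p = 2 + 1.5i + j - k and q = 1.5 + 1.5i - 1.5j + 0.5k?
Yes: pq = 2.75 + 4.25i - 3.75j - 4.25k ≠ 2.75 + 6.25i + 0.75j + 3.25k = qp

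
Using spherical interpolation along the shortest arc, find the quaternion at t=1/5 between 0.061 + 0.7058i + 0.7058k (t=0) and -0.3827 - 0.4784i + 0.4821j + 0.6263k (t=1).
-0.0559 + 0.517i + 0.142j + 0.8423k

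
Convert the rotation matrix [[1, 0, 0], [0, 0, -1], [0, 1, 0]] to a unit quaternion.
0.7071 + 0.7071i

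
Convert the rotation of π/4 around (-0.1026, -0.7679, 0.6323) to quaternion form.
0.9239 - 0.0393i - 0.2939j + 0.242k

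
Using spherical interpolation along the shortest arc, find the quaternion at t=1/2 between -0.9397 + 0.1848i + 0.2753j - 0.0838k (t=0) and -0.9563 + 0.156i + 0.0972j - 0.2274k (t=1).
-0.9544 + 0.1715i + 0.1875j - 0.1566k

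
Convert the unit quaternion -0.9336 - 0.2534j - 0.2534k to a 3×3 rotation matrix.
[[0.7432, -0.4731, 0.4731], [0.4731, 0.8716, 0.1284], [-0.4731, 0.1284, 0.8716]]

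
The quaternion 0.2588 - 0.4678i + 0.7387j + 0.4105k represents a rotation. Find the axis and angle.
axis = (-0.4843, 0.7648, 0.425), θ = 5π/6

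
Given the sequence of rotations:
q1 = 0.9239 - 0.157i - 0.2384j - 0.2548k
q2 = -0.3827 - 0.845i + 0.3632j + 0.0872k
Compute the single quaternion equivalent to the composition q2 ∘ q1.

q2 · q1 = -0.3774 - 0.7924i + 0.1978j + 0.4365k
-0.3774 - 0.7924i + 0.1978j + 0.4365k
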